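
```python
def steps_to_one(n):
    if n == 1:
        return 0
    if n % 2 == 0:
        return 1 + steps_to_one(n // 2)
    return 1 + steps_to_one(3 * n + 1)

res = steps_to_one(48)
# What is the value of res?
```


steps_to_one(48)
48 is even -> steps_to_one(24)
24 is even -> steps_to_one(12)
12 is even -> steps_to_one(6)
6 is even -> steps_to_one(3)
3 is odd -> 3*3+1 = 10 -> steps_to_one(10)
10 is even -> steps_to_one(5)
5 is odd -> 3*5+1 = 16 -> steps_to_one(16)
16 is even -> steps_to_one(8)
8 is even -> steps_to_one(4)
4 is even -> steps_to_one(2)
2 is even -> steps_to_one(1)
Reached 1 after 11 steps
= 11


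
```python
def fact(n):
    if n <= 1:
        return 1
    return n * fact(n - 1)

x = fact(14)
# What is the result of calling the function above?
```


fact(14)
= 14 * fact(13)
= 14 * 13 * fact(12)
= 14 * 13 * 12 * fact(11)
= 14 * 13 * 12 * 11 * fact(10)
= 14 * 13 * 12 * 11 * 10 * fact(9)
= 14 * 13 * 12 * 11 * 10 * 9 * fact(8)
= 14 * 13 * 12 * 11 * 10 * 9 * 8 * fact(7)
= 14 * 13 * 12 * 11 * 10 * 9 * 8 * 7 * fact(6)
= 14 * 13 * 12 * 11 * 10 * 9 * 8 * 7 * 6 * fact(5)
= 14 * 13 * 12 * 11 * 10 * 9 * 8 * 7 * 6 * 5 * fact(4)
= 14 * 13 * 12 * 11 * 10 * 9 * 8 * 7 * 6 * 5 * 4 * fact(3)
= 14 * 13 * 12 * 11 * 10 * 9 * 8 * 7 * 6 * 5 * 4 * 3 * fact(2)
= 14 * 13 * 12 * 11 * 10 * 9 * 8 * 7 * 6 * 5 * 4 * 3 * 2 * fact(1)
= 14 * 13 * 12 * 11 * 10 * 9 * 8 * 7 * 6 * 5 * 4 * 3 * 2 * 1
= 87178291200


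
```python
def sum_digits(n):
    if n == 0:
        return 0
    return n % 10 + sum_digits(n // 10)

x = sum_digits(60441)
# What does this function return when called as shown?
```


sum_digits(60441)
= 1 + sum_digits(6044)
= 1 + 4 + sum_digits(604)
= 1 + 4 + 4 + sum_digits(60)
= 1 + 4 + 4 + 0 + sum_digits(6)
= 1 + 4 + 4 + 0 + 6 + sum_digits(0)
= 1 + 4 + 4 + 0 + 6 + 0
= 15


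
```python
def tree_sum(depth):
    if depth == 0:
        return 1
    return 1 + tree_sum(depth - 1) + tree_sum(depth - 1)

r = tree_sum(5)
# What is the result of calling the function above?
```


tree_sum(5)
= 1 + tree_sum(4) + tree_sum(4)
= 1 + 2 * tree_sum(4)
tree_sum(k) = 2^(k+1) - 1
tree_sum(0) = 1
tree_sum(1) = 3
tree_sum(2) = 7
tree_sum(3) = 15
tree_sum(4) = 31
tree_sum(5) = 2^6 - 1 = 63


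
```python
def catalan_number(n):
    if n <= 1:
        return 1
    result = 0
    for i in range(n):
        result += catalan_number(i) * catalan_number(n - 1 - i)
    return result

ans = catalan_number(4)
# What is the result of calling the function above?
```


catalan_number(4)
= sum of catalan_number(i) * catalan_number(4-1-i) for i in 0..3
First compute sub-values bottom-up:
  catalan_number(0) = 1, catalan_number(1) = 1
  catalan_number(2) = 1*1 + 1*1 = 2
  catalan_number(3) = 1*2 + 1*1 + 2*1 = 5
Now catalan_number(4):
  catalan_number(0)*catalan_number(3) = 1*5 = 5
  catalan_number(1)*catalan_number(2) = 1*2 = 2
  catalan_number(2)*catalan_number(1) = 2*1 = 2
  catalan_number(3)*catalan_number(0) = 5*1 = 5
= 5 + 2 + 2 + 5
= 14


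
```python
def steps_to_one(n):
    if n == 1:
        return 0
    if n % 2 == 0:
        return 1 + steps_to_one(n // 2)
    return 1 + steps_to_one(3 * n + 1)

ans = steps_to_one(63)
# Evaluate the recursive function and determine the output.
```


steps_to_one(63)
63 is odd -> 3*63+1 = 190 -> steps_to_one(190)
190 is even -> steps_to_one(95)
95 is odd -> 3*95+1 = 286 -> steps_to_one(286)
286 is even -> steps_to_one(143)
143 is odd -> 3*143+1 = 430 -> steps_to_one(430)
430 is even -> steps_to_one(215)
215 is odd -> 3*215+1 = 646 -> steps_to_one(646)
646 is even -> steps_to_one(323)
323 is odd -> 3*323+1 = 970 -> steps_to_one(970)
970 is even -> steps_to_one(485)
485 is odd -> 3*485+1 = 1456 -> steps_to_one(1456)
1456 is even -> steps_to_one(728)
728 is even -> steps_to_one(364)
364 is even -> steps_to_one(182)
182 is even -> steps_to_one(91)
91 is odd -> 3*91+1 = 274 -> steps_to_one(274)
274 is even -> steps_to_one(137)
137 is odd -> 3*137+1 = 412 -> steps_to_one(412)
412 is even -> steps_to_one(206)
206 is even -> steps_to_one(103)
103 is odd -> 3*103+1 = 310 -> steps_to_one(310)
310 is even -> steps_to_one(155)
155 is odd -> 3*155+1 = 466 -> steps_to_one(466)
466 is even -> steps_to_one(233)
233 is odd -> 3*233+1 = 700 -> steps_to_one(700)
700 is even -> steps_to_one(350)
350 is even -> steps_to_one(175)
175 is odd -> 3*175+1 = 526 -> steps_to_one(526)
526 is even -> steps_to_one(263)
263 is odd -> 3*263+1 = 790 -> steps_to_one(790)
790 is even -> steps_to_one(395)
395 is odd -> 3*395+1 = 1186 -> steps_to_one(1186)
1186 is even -> steps_to_one(593)
593 is odd -> 3*593+1 = 1780 -> steps_to_one(1780)
1780 is even -> steps_to_one(890)
890 is even -> steps_to_one(445)
445 is odd -> 3*445+1 = 1336 -> steps_to_one(1336)
1336 is even -> steps_to_one(668)
668 is even -> steps_to_one(334)
334 is even -> steps_to_one(167)
167 is odd -> 3*167+1 = 502 -> steps_to_one(502)
502 is even -> steps_to_one(251)
251 is odd -> 3*251+1 = 754 -> steps_to_one(754)
754 is even -> steps_to_one(377)
377 is odd -> 3*377+1 = 1132 -> steps_to_one(1132)
1132 is even -> steps_to_one(566)
566 is even -> steps_to_one(283)
283 is odd -> 3*283+1 = 850 -> steps_to_one(850)
850 is even -> steps_to_one(425)
425 is odd -> 3*425+1 = 1276 -> steps_to_one(1276)
1276 is even -> steps_to_one(638)
638 is even -> steps_to_one(319)
319 is odd -> 3*319+1 = 958 -> steps_to_one(958)
958 is even -> steps_to_one(479)
479 is odd -> 3*479+1 = 1438 -> steps_to_one(1438)
1438 is even -> steps_to_one(719)
719 is odd -> 3*719+1 = 2158 -> steps_to_one(2158)
2158 is even -> steps_to_one(1079)
1079 is odd -> 3*1079+1 = 3238 -> steps_to_one(3238)
3238 is even -> steps_to_one(1619)
1619 is odd -> 3*1619+1 = 4858 -> steps_to_one(4858)
4858 is even -> steps_to_one(2429)
2429 is odd -> 3*2429+1 = 7288 -> steps_to_one(7288)
7288 is even -> steps_to_one(3644)
3644 is even -> steps_to_one(1822)
1822 is even -> steps_to_one(911)
911 is odd -> 3*911+1 = 2734 -> steps_to_one(2734)
2734 is even -> steps_to_one(1367)
1367 is odd -> 3*1367+1 = 4102 -> steps_to_one(4102)
4102 is even -> steps_to_one(2051)
2051 is odd -> 3*2051+1 = 6154 -> steps_to_one(6154)
6154 is even -> steps_to_one(3077)
3077 is odd -> 3*3077+1 = 9232 -> steps_to_one(9232)
9232 is even -> steps_to_one(4616)
4616 is even -> steps_to_one(2308)
2308 is even -> steps_to_one(1154)
1154 is even -> steps_to_one(577)
577 is odd -> 3*577+1 = 1732 -> steps_to_one(1732)
1732 is even -> steps_to_one(866)
866 is even -> steps_to_one(433)
433 is odd -> 3*433+1 = 1300 -> steps_to_one(1300)
1300 is even -> steps_to_one(650)
650 is even -> steps_to_one(325)
325 is odd -> 3*325+1 = 976 -> steps_to_one(976)
976 is even -> steps_to_one(488)
488 is even -> steps_to_one(244)
244 is even -> steps_to_one(122)
122 is even -> steps_to_one(61)
61 is odd -> 3*61+1 = 184 -> steps_to_one(184)
184 is even -> steps_to_one(92)
92 is even -> steps_to_one(46)
46 is even -> steps_to_one(23)
23 is odd -> 3*23+1 = 70 -> steps_to_one(70)
70 is even -> steps_to_one(35)
35 is odd -> 3*35+1 = 106 -> steps_to_one(106)
106 is even -> steps_to_one(53)
53 is odd -> 3*53+1 = 160 -> steps_to_one(160)
160 is even -> steps_to_one(80)
80 is even -> steps_to_one(40)
40 is even -> steps_to_one(20)
20 is even -> steps_to_one(10)
10 is even -> steps_to_one(5)
5 is odd -> 3*5+1 = 16 -> steps_to_one(16)
16 is even -> steps_to_one(8)
8 is even -> steps_to_one(4)
4 is even -> steps_to_one(2)
2 is even -> steps_to_one(1)
Reached 1 after 107 steps
= 107


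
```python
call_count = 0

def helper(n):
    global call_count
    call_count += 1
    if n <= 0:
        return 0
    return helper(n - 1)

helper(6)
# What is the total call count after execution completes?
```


helper(6) calls helper(5) calls ... calls helper(0)
Total calls: 6 + 1 (for base case) = 7


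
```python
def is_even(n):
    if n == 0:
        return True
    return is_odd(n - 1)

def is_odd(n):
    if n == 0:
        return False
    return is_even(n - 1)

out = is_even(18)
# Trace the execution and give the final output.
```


is_even(18)
= is_odd(17)
= is_even(16)
= is_odd(15)
= is_even(14)
= is_odd(13)
= is_even(12)
= is_odd(11)
= is_even(10)
= is_odd(9)
= is_even(8)
= is_odd(7)
= is_even(6)
= is_odd(5)
= is_even(4)
= is_odd(3)
= is_even(2)
= is_odd(1)
= is_even(0)
n == 0: return True
= True


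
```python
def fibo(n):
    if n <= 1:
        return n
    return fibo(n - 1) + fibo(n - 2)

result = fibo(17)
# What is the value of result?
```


fibo(17)
= fibo(16) + fibo(15)
= (fibo(15) + fibo(14)) + fibo(15)
Computing bottom-up: fibo(0)=0, fibo(1)=1, fibo(2)=1, fibo(3)=2, fibo(4)=3, fibo(5)=5, fibo(6)=8, fibo(7)=13, fibo(8)=21, fibo(9)=34, fibo(10)=55, fibo(11)=89, fibo(12)=144, fibo(13)=233, fibo(14)=377, fibo(15)=610, fibo(16)=987, fibo(17)=1597
= 1597


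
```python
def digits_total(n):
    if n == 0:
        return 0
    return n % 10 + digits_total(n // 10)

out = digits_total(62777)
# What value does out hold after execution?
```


digits_total(62777)
= 7 + digits_total(6277)
= 7 + 7 + digits_total(627)
= 7 + 7 + 7 + digits_total(62)
= 7 + 7 + 7 + 2 + digits_total(6)
= 7 + 7 + 7 + 2 + 6 + digits_total(0)
= 7 + 7 + 7 + 2 + 6 + 0
= 29


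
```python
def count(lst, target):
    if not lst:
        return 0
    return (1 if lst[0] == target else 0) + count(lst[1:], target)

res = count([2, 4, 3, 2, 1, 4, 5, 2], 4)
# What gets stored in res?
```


count([2, 4, 3, 2, 1, 4, 5, 2], 4)
lst[0]=2 != 4: 0 + count([4, 3, 2, 1, 4, 5, 2], 4)
lst[0]=4 == 4: 1 + count([3, 2, 1, 4, 5, 2], 4)
lst[0]=3 != 4: 0 + count([2, 1, 4, 5, 2], 4)
lst[0]=2 != 4: 0 + count([1, 4, 5, 2], 4)
lst[0]=1 != 4: 0 + count([4, 5, 2], 4)
lst[0]=4 == 4: 1 + count([5, 2], 4)
lst[0]=5 != 4: 0 + count([2], 4)
lst[0]=2 != 4: 0 + count([], 4)
= 2


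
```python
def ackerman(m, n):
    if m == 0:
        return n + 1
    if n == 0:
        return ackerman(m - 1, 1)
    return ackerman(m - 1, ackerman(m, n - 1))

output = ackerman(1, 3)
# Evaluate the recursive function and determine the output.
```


ackerman(1, 3)
= ackerman(0, ackerman(1, 2))
First compute ackerman(1, 2) = 4
= ackerman(0, 4)
= 5


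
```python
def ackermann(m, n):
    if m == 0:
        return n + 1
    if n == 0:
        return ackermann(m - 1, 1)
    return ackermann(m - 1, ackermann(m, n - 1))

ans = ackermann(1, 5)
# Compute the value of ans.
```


ackermann(1, 5)
= ackermann(0, ackermann(1, 4))
First compute ackermann(1, 4) = 6
= ackermann(0, 6)
= 7


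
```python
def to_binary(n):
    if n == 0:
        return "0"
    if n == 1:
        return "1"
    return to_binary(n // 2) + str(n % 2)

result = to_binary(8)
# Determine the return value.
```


to_binary(8)
= to_binary(4) + "0"
= to_binary(2) + "0" + "0"
= to_binary(1) + "0" + "0" + "0"
= "1" + "0" + "0" + "0"
= "1000"


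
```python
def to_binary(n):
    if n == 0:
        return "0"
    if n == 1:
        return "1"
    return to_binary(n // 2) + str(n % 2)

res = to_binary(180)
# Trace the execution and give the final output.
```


to_binary(180)
= to_binary(90) + "0"
= to_binary(45) + "0" + "0"
= to_binary(22) + "1" + "0" + "0"
= to_binary(11) + "0" + "1" + "0" + "0"
= to_binary(5) + "1" + "0" + "1" + "0" + "0"
= to_binary(2) + "1" + "1" + "0" + "1" + "0" + "0"
= to_binary(1) + "0" + "1" + "1" + "0" + "1" + "0" + "0"
= "1" + "0" + "1" + "1" + "0" + "1" + "0" + "0"
= "10110100"


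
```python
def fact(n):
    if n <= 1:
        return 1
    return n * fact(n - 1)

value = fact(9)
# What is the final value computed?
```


fact(9)
= 9 * fact(8)
= 9 * 8 * fact(7)
= 9 * 8 * 7 * fact(6)
= 9 * 8 * 7 * 6 * fact(5)
= 9 * 8 * 7 * 6 * 5 * fact(4)
= 9 * 8 * 7 * 6 * 5 * 4 * fact(3)
= 9 * 8 * 7 * 6 * 5 * 4 * 3 * fact(2)
= 9 * 8 * 7 * 6 * 5 * 4 * 3 * 2 * fact(1)
= 9 * 8 * 7 * 6 * 5 * 4 * 3 * 2 * 1
= 362880


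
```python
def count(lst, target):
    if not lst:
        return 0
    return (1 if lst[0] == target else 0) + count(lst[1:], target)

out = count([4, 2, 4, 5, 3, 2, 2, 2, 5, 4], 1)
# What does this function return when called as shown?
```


count([4, 2, 4, 5, 3, 2, 2, 2, 5, 4], 1)
lst[0]=4 != 1: 0 + count([2, 4, 5, 3, 2, 2, 2, 5, 4], 1)
lst[0]=2 != 1: 0 + count([4, 5, 3, 2, 2, 2, 5, 4], 1)
lst[0]=4 != 1: 0 + count([5, 3, 2, 2, 2, 5, 4], 1)
lst[0]=5 != 1: 0 + count([3, 2, 2, 2, 5, 4], 1)
lst[0]=3 != 1: 0 + count([2, 2, 2, 5, 4], 1)
lst[0]=2 != 1: 0 + count([2, 2, 5, 4], 1)
lst[0]=2 != 1: 0 + count([2, 5, 4], 1)
lst[0]=2 != 1: 0 + count([5, 4], 1)
lst[0]=5 != 1: 0 + count([4], 1)
lst[0]=4 != 1: 0 + count([], 1)
= 0


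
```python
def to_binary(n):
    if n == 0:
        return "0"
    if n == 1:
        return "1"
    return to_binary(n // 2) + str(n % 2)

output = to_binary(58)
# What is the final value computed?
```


to_binary(58)
= to_binary(29) + "0"
= to_binary(14) + "1" + "0"
= to_binary(7) + "0" + "1" + "0"
= to_binary(3) + "1" + "0" + "1" + "0"
= to_binary(1) + "1" + "1" + "0" + "1" + "0"
= "1" + "1" + "1" + "0" + "1" + "0"
= "111010"


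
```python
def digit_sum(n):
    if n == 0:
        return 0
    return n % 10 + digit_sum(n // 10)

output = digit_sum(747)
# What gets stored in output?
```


digit_sum(747)
= 7 + digit_sum(74)
= 7 + 4 + digit_sum(7)
= 7 + 4 + 7 + digit_sum(0)
= 7 + 4 + 7 + 0
= 18


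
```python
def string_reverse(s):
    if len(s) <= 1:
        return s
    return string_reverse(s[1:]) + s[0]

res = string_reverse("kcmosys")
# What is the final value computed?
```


string_reverse("kcmosys")
= string_reverse("cmosys") + "k"
= string_reverse("mosys") + "c" + "k"
= string_reverse("osys") + "m" + "c" + "k"
= string_reverse("sys") + "o" + "m" + "c" + "k"
= string_reverse("ys") + "s" + "o" + "m" + "c" + "k"
= string_reverse("s") + "y" + "s" + "o" + "m" + "c" + "k"
= "s" + "y" + "s" + "o" + "m" + "c" + "k"
= "sysomck"


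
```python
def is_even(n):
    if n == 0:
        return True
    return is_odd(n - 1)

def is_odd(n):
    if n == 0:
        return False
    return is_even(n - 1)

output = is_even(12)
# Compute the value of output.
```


is_even(12)
= is_odd(11)
= is_even(10)
= is_odd(9)
= is_even(8)
= is_odd(7)
= is_even(6)
= is_odd(5)
= is_even(4)
= is_odd(3)
= is_even(2)
= is_odd(1)
= is_even(0)
n == 0: return True
= True


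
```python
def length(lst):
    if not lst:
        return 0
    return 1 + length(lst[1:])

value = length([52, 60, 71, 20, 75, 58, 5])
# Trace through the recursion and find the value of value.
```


length([52, 60, 71, 20, 75, 58, 5])
= 1 + length([60, 71, 20, 75, 58, 5])
= 1 + 1 + length([71, 20, 75, 58, 5])
= 1 + 1 + 1 + length([20, 75, 58, 5])
= 1 + 1 + 1 + 1 + length([75, 58, 5])
= 1 + 1 + 1 + 1 + 1 + length([58, 5])
= 1 + 1 + 1 + 1 + 1 + 1 + length([5])
= 1 + 1 + 1 + 1 + 1 + 1 + 1 + length([])
= 1 + 1 + 1 + 1 + 1 + 1 + 1 + 0
= 7


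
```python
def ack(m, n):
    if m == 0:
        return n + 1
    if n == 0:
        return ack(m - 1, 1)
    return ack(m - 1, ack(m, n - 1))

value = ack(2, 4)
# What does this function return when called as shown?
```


ack(2, 4)
= ack(1, ack(2, 3))
First compute ack(2, 3) = 9
= ack(1, 9)
= 11


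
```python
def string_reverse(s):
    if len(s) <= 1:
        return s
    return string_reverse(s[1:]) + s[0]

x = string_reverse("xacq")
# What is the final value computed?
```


string_reverse("xacq")
= string_reverse("acq") + "x"
= string_reverse("cq") + "a" + "x"
= string_reverse("q") + "c" + "a" + "x"
= "q" + "c" + "a" + "x"
= "qcax"


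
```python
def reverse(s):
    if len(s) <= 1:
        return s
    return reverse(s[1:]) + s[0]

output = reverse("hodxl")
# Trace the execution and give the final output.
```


reverse("hodxl")
= reverse("odxl") + "h"
= reverse("dxl") + "o" + "h"
= reverse("xl") + "d" + "o" + "h"
= reverse("l") + "x" + "d" + "o" + "h"
= "l" + "x" + "d" + "o" + "h"
= "lxdoh"


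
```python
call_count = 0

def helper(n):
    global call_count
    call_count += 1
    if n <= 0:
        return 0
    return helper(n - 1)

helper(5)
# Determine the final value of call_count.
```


helper(5) calls helper(4) calls ... calls helper(0)
Total calls: 5 + 1 (for base case) = 6


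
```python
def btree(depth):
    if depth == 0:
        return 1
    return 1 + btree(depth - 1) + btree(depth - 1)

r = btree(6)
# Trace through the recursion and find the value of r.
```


btree(6)
= 1 + btree(5) + btree(5)
= 1 + 2 * btree(5)
btree(k) = 2^(k+1) - 1
btree(0) = 1
btree(1) = 3
btree(2) = 7
btree(3) = 15
btree(4) = 31
btree(6) = 2^7 - 1 = 127


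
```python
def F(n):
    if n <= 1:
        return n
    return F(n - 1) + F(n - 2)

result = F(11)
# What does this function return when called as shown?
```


F(11)
= F(10) + F(9)
= (F(9) + F(8)) + F(9)
Computing bottom-up: F(0)=0, F(1)=1, F(2)=1, F(3)=2, F(4)=3, F(5)=5, F(6)=8, F(7)=13, F(8)=21, F(9)=34, F(10)=55, F(11)=89
= 89


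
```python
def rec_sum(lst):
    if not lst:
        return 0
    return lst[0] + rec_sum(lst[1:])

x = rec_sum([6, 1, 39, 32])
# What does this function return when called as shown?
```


rec_sum([6, 1, 39, 32])
= 6 + rec_sum([1, 39, 32])
= 6 + 1 + rec_sum([39, 32])
= 6 + 1 + 39 + rec_sum([32])
= 6 + 1 + 39 + 32 + rec_sum([])
= 6 + 1 + 39 + 32 + 0
= 78


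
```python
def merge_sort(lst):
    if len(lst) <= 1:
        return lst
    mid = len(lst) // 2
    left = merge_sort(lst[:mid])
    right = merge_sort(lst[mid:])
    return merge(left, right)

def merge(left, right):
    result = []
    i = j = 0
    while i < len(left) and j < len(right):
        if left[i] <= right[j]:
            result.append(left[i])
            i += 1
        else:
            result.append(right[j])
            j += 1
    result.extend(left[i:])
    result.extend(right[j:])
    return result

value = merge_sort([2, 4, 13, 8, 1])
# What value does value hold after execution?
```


merge_sort([2, 4, 13, 8, 1])
Split into [2, 4] and [13, 8, 1]
Left sorted: [2, 4]
Right sorted: [1, 8, 13]
Merge [2, 4] and [1, 8, 13]
= [1, 2, 4, 8, 13]


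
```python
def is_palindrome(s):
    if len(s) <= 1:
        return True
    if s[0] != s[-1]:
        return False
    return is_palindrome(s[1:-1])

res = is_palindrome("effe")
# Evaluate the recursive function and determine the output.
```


is_palindrome("effe")
"effe": s[0]='e' == s[-1]='e' -> is_palindrome("ff")
"ff": s[0]='f' == s[-1]='f' -> is_palindrome("")
"": len <= 1 -> True
= True


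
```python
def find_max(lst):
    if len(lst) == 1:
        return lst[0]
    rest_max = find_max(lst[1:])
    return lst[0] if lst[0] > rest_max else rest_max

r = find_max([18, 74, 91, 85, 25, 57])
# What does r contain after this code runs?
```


find_max([18, 74, 91, 85, 25, 57])
= compare 18 with find_max([74, 91, 85, 25, 57])
= compare 74 with find_max([91, 85, 25, 57])
= compare 91 with find_max([85, 25, 57])
= compare 85 with find_max([25, 57])
= compare 25 with find_max([57])
Base: find_max([57]) = 57
compare 25 with 57: max = 57
compare 85 with 57: max = 85
compare 91 with 85: max = 91
compare 74 with 91: max = 91
compare 18 with 91: max = 91
= 91


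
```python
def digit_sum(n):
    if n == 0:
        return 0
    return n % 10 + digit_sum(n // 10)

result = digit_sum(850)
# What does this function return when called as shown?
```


digit_sum(850)
= 0 + digit_sum(85)
= 0 + 5 + digit_sum(8)
= 0 + 5 + 8 + digit_sum(0)
= 0 + 5 + 8 + 0
= 13


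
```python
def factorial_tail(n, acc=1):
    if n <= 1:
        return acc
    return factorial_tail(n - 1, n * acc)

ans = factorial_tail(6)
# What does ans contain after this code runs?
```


factorial_tail(6, 1)
= factorial_tail(5, 6 * 1) = factorial_tail(5, 6)
= factorial_tail(4, 5 * 6) = factorial_tail(4, 30)
= factorial_tail(3, 4 * 30) = factorial_tail(3, 120)
= factorial_tail(2, 3 * 120) = factorial_tail(2, 360)
= factorial_tail(1, 2 * 360) = factorial_tail(1, 720)
n <= 1, return acc = 720


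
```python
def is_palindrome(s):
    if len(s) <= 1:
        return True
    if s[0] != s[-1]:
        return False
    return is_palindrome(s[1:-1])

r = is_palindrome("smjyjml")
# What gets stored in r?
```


is_palindrome("smjyjml")
"smjyjml": s[0]='s' != s[-1]='l' -> False
= False


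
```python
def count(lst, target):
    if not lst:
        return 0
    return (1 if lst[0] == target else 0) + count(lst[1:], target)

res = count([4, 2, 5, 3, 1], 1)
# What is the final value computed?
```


count([4, 2, 5, 3, 1], 1)
lst[0]=4 != 1: 0 + count([2, 5, 3, 1], 1)
lst[0]=2 != 1: 0 + count([5, 3, 1], 1)
lst[0]=5 != 1: 0 + count([3, 1], 1)
lst[0]=3 != 1: 0 + count([1], 1)
lst[0]=1 == 1: 1 + count([], 1)
= 1


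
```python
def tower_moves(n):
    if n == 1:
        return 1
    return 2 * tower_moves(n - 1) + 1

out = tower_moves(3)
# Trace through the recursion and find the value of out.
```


tower_moves(3)
= 2 * tower_moves(2) + 1
= 2 * (2 * tower_moves(1) + 1) + 1
Now compute bottom-up:
tower_moves(1) = 1
tower_moves(2) = 2 * 1 + 1 = 3
tower_moves(3) = 2 * 3 + 1 = 7
= 7


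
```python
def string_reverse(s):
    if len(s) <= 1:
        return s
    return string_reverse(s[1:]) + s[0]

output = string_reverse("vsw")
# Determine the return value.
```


string_reverse("vsw")
= string_reverse("sw") + "v"
= string_reverse("w") + "s" + "v"
= "w" + "s" + "v"
= "wsv"


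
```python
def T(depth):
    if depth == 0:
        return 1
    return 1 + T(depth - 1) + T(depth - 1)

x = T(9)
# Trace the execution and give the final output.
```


T(9)
= 1 + T(8) + T(8)
= 1 + 2 * T(8)
T(k) = 2^(k+1) - 1
T(0) = 1
T(1) = 3
T(2) = 7
T(3) = 15
T(4) = 31
T(9) = 2^10 - 1 = 1023


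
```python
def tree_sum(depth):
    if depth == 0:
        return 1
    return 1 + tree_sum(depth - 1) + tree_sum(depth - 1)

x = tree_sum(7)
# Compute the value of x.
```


tree_sum(7)
= 1 + tree_sum(6) + tree_sum(6)
= 1 + 2 * tree_sum(6)
tree_sum(k) = 2^(k+1) - 1
tree_sum(0) = 1
tree_sum(1) = 3
tree_sum(2) = 7
tree_sum(3) = 15
tree_sum(4) = 31
tree_sum(7) = 2^8 - 1 = 255


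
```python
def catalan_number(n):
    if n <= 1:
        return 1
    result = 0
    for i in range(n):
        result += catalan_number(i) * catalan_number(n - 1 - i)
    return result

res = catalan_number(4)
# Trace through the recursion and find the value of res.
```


catalan_number(4)
= sum of catalan_number(i) * catalan_number(4-1-i) for i in 0..3
First compute sub-values bottom-up:
  catalan_number(0) = 1, catalan_number(1) = 1
  catalan_number(2) = 1*1 + 1*1 = 2
  catalan_number(3) = 1*2 + 1*1 + 2*1 = 5
Now catalan_number(4):
  catalan_number(0)*catalan_number(3) = 1*5 = 5
  catalan_number(1)*catalan_number(2) = 1*2 = 2
  catalan_number(2)*catalan_number(1) = 2*1 = 2
  catalan_number(3)*catalan_number(0) = 5*1 = 5
= 5 + 2 + 2 + 5
= 14


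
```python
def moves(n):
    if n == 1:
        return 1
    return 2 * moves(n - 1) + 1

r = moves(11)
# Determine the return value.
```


moves(11)
= 2 * moves(10) + 1
= 2 * (2 * moves(9) + 1) + 1
= 2 * (2 * (2 * moves(8) + 1) + 1) + 1
= 2 * (2 * (2 * (2 * moves(7) + 1) + 1) + 1) + 1
= 2 * (2 * (2 * (2 * (2 * moves(6) + 1) + 1) + 1) + 1) + 1
= 2 * (2 * (2 * (2 * (2 * (2 * moves(5) + 1) + 1) + 1) + 1) + 1) + 1
= 2 * (2 * (2 * (2 * (2 * (2 * (2 * moves(4) + 1) + 1) + 1) + 1) + 1) + 1) + 1
= 2 * (2 * (2 * (2 * (2 * (2 * (2 * (2 * moves(3) + 1) + 1) + 1) + 1) + 1) + 1) + 1) + 1
= 2 * (2 * (2 * (2 * (2 * (2 * (2 * (2 * (2 * moves(2) + 1) + 1) + 1) + 1) + 1) + 1) + 1) + 1) + 1
= 2 * (2 * (2 * (2 * (2 * (2 * (2 * (2 * (2 * (2 * moves(1) + 1) + 1) + 1) + 1) + 1) + 1) + 1) + 1) + 1) + 1
Now compute bottom-up:
moves(1) = 1
moves(2) = 2 * 1 + 1 = 3
moves(3) = 2 * 3 + 1 = 7
moves(4) = 2 * 7 + 1 = 15
moves(5) = 2 * 15 + 1 = 31
moves(6) = 2 * 31 + 1 = 63
moves(7) = 2 * 63 + 1 = 127
moves(8) = 2 * 127 + 1 = 255
moves(9) = 2 * 255 + 1 = 511
moves(10) = 2 * 511 + 1 = 1023
moves(11) = 2 * 1023 + 1 = 2047
= 2047


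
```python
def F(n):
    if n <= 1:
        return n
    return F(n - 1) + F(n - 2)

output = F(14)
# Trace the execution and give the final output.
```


F(14)
= F(13) + F(12)
= (F(12) + F(11)) + F(12)
Computing bottom-up: F(0)=0, F(1)=1, F(2)=1, F(3)=2, F(4)=3, F(5)=5, F(6)=8, F(7)=13, F(8)=21, F(9)=34, F(10)=55, F(11)=89, F(12)=144, F(13)=233, F(14)=377
= 377


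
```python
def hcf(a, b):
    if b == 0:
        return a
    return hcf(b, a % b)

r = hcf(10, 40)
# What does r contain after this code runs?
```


hcf(10, 40)
= hcf(40, 10 % 40) = hcf(40, 10)
= hcf(10, 40 % 10) = hcf(10, 0)
b == 0, return a = 10


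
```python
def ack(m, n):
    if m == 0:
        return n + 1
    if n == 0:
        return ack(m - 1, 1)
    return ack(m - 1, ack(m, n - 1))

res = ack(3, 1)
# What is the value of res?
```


ack(3, 1)
= ack(2, ack(3, 0))
First compute ack(3, 0) = 5
= ack(2, 5)
= 13


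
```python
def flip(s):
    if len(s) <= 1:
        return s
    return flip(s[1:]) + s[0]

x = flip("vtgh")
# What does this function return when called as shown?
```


flip("vtgh")
= flip("tgh") + "v"
= flip("gh") + "t" + "v"
= flip("h") + "g" + "t" + "v"
= "h" + "g" + "t" + "v"
= "hgtv"


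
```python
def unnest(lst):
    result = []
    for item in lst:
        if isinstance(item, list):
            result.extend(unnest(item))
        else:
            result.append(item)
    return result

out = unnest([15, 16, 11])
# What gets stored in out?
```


unnest([15, 16, 11])
Processing each element:
  15 is not a list -> append 15
  16 is not a list -> append 16
  11 is not a list -> append 11
= [15, 16, 11]


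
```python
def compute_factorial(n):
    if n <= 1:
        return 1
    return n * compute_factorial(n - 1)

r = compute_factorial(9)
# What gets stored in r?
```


compute_factorial(9)
= 9 * compute_factorial(8)
= 9 * 8 * compute_factorial(7)
= 9 * 8 * 7 * compute_factorial(6)
= 9 * 8 * 7 * 6 * compute_factorial(5)
= 9 * 8 * 7 * 6 * 5 * compute_factorial(4)
= 9 * 8 * 7 * 6 * 5 * 4 * compute_factorial(3)
= 9 * 8 * 7 * 6 * 5 * 4 * 3 * compute_factorial(2)
= 9 * 8 * 7 * 6 * 5 * 4 * 3 * 2 * compute_factorial(1)
= 9 * 8 * 7 * 6 * 5 * 4 * 3 * 2 * 1
= 362880


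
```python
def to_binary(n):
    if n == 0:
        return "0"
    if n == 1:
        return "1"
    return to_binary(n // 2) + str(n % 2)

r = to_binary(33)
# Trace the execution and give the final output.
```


to_binary(33)
= to_binary(16) + "1"
= to_binary(8) + "0" + "1"
= to_binary(4) + "0" + "0" + "1"
= to_binary(2) + "0" + "0" + "0" + "1"
= to_binary(1) + "0" + "0" + "0" + "0" + "1"
= "1" + "0" + "0" + "0" + "0" + "1"
= "100001"


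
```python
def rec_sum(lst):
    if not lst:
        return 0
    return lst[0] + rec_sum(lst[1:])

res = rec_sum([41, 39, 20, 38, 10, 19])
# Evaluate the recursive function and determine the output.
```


rec_sum([41, 39, 20, 38, 10, 19])
= 41 + rec_sum([39, 20, 38, 10, 19])
= 41 + 39 + rec_sum([20, 38, 10, 19])
= 41 + 39 + 20 + rec_sum([38, 10, 19])
= 41 + 39 + 20 + 38 + rec_sum([10, 19])
= 41 + 39 + 20 + 38 + 10 + rec_sum([19])
= 41 + 39 + 20 + 38 + 10 + 19 + rec_sum([])
= 41 + 39 + 20 + 38 + 10 + 19 + 0
= 167


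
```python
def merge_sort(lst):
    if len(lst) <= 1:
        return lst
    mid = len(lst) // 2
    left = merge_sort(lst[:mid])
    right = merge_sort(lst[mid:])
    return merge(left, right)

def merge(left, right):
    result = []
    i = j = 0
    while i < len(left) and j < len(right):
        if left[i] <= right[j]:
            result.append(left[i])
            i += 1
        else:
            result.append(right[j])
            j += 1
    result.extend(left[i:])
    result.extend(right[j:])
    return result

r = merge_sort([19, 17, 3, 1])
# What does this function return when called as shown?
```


merge_sort([19, 17, 3, 1])
Split into [19, 17] and [3, 1]
Left sorted: [17, 19]
Right sorted: [1, 3]
Merge [17, 19] and [1, 3]
= [1, 3, 17, 19]


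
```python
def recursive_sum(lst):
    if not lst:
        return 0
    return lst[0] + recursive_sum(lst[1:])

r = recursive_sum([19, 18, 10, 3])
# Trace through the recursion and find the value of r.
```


recursive_sum([19, 18, 10, 3])
= 19 + recursive_sum([18, 10, 3])
= 19 + 18 + recursive_sum([10, 3])
= 19 + 18 + 10 + recursive_sum([3])
= 19 + 18 + 10 + 3 + recursive_sum([])
= 19 + 18 + 10 + 3 + 0
= 50


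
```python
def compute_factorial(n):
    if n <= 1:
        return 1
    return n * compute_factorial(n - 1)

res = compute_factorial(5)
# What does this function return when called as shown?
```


compute_factorial(5)
= 5 * compute_factorial(4)
= 5 * 4 * compute_factorial(3)
= 5 * 4 * 3 * compute_factorial(2)
= 5 * 4 * 3 * 2 * compute_factorial(1)
= 5 * 4 * 3 * 2 * 1
= 120


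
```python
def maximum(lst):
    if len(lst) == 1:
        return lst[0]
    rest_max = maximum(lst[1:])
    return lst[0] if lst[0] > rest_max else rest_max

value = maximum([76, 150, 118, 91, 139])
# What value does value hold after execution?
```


maximum([76, 150, 118, 91, 139])
= compare 76 with maximum([150, 118, 91, 139])
= compare 150 with maximum([118, 91, 139])
= compare 118 with maximum([91, 139])
= compare 91 with maximum([139])
Base: maximum([139]) = 139
compare 91 with 139: max = 139
compare 118 with 139: max = 139
compare 150 with 139: max = 150
compare 76 with 150: max = 150
= 150


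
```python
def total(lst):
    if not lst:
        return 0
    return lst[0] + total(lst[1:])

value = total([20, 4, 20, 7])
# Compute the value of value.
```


total([20, 4, 20, 7])
= 20 + total([4, 20, 7])
= 20 + 4 + total([20, 7])
= 20 + 4 + 20 + total([7])
= 20 + 4 + 20 + 7 + total([])
= 20 + 4 + 20 + 7 + 0
= 51


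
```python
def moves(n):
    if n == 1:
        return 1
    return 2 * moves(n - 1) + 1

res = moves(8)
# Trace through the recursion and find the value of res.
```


moves(8)
= 2 * moves(7) + 1
= 2 * (2 * moves(6) + 1) + 1
= 2 * (2 * (2 * moves(5) + 1) + 1) + 1
= 2 * (2 * (2 * (2 * moves(4) + 1) + 1) + 1) + 1
= 2 * (2 * (2 * (2 * (2 * moves(3) + 1) + 1) + 1) + 1) + 1
= 2 * (2 * (2 * (2 * (2 * (2 * moves(2) + 1) + 1) + 1) + 1) + 1) + 1
= 2 * (2 * (2 * (2 * (2 * (2 * (2 * moves(1) + 1) + 1) + 1) + 1) + 1) + 1) + 1
Now compute bottom-up:
moves(1) = 1
moves(2) = 2 * 1 + 1 = 3
moves(3) = 2 * 3 + 1 = 7
moves(4) = 2 * 7 + 1 = 15
moves(5) = 2 * 15 + 1 = 31
moves(6) = 2 * 31 + 1 = 63
moves(7) = 2 * 63 + 1 = 127
moves(8) = 2 * 127 + 1 = 255
= 255


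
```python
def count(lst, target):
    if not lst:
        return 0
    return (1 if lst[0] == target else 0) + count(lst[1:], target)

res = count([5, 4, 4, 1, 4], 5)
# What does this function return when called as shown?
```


count([5, 4, 4, 1, 4], 5)
lst[0]=5 == 5: 1 + count([4, 4, 1, 4], 5)
lst[0]=4 != 5: 0 + count([4, 1, 4], 5)
lst[0]=4 != 5: 0 + count([1, 4], 5)
lst[0]=1 != 5: 0 + count([4], 5)
lst[0]=4 != 5: 0 + count([], 5)
= 1


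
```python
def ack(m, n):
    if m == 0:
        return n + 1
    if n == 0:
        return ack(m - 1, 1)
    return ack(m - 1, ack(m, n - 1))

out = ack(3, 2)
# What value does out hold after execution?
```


ack(3, 2)
= ack(2, ack(3, 1))
First compute ack(3, 1) = 13
= ack(2, 13)
= 29


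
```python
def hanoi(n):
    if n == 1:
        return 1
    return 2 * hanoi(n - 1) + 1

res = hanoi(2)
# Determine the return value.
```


hanoi(2)
= 2 * hanoi(1) + 1
Now compute bottom-up:
hanoi(1) = 1
hanoi(2) = 2 * 1 + 1 = 3
= 3


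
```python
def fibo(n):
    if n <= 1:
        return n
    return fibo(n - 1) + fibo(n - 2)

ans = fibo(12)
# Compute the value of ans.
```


fibo(12)
= fibo(11) + fibo(10)
= (fibo(10) + fibo(9)) + fibo(10)
Computing bottom-up: fibo(0)=0, fibo(1)=1, fibo(2)=1, fibo(3)=2, fibo(4)=3, fibo(5)=5, fibo(6)=8, fibo(7)=13, fibo(8)=21, fibo(9)=34, fibo(10)=55, fibo(11)=89, fibo(12)=144
= 144


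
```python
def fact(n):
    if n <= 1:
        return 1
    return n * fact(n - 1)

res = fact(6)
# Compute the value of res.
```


fact(6)
= 6 * fact(5)
= 6 * 5 * fact(4)
= 6 * 5 * 4 * fact(3)
= 6 * 5 * 4 * 3 * fact(2)
= 6 * 5 * 4 * 3 * 2 * fact(1)
= 6 * 5 * 4 * 3 * 2 * 1
= 720


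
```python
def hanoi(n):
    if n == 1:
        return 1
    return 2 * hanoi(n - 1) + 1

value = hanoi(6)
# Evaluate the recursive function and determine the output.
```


hanoi(6)
= 2 * hanoi(5) + 1
= 2 * (2 * hanoi(4) + 1) + 1
= 2 * (2 * (2 * hanoi(3) + 1) + 1) + 1
= 2 * (2 * (2 * (2 * hanoi(2) + 1) + 1) + 1) + 1
= 2 * (2 * (2 * (2 * (2 * hanoi(1) + 1) + 1) + 1) + 1) + 1
Now compute bottom-up:
hanoi(1) = 1
hanoi(2) = 2 * 1 + 1 = 3
hanoi(3) = 2 * 3 + 1 = 7
hanoi(4) = 2 * 7 + 1 = 15
hanoi(5) = 2 * 15 + 1 = 31
hanoi(6) = 2 * 31 + 1 = 63
= 63


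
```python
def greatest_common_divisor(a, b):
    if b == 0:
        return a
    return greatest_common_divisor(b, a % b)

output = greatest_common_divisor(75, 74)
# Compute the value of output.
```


greatest_common_divisor(75, 74)
= greatest_common_divisor(74, 75 % 74) = greatest_common_divisor(74, 1)
= greatest_common_divisor(1, 74 % 1) = greatest_common_divisor(1, 0)
b == 0, return a = 1


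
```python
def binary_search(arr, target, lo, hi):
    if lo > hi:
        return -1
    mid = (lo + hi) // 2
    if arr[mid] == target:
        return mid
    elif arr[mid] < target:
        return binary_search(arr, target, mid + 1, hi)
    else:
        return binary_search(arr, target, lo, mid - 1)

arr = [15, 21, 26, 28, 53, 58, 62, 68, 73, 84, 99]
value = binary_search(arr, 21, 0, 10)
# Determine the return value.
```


binary_search(arr, 21, 0, 10)
lo=0, hi=10, mid=5, arr[mid]=58
58 > 21, search left half
lo=0, hi=4, mid=2, arr[mid]=26
26 > 21, search left half
lo=0, hi=1, mid=0, arr[mid]=15
15 < 21, search right half
lo=1, hi=1, mid=1, arr[mid]=21
arr[1] == 21, found at index 1
= 1


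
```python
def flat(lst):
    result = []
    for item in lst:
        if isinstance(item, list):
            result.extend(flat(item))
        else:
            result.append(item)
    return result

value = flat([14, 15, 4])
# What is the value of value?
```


flat([14, 15, 4])
Processing each element:
  14 is not a list -> append 14
  15 is not a list -> append 15
  4 is not a list -> append 4
= [14, 15, 4]


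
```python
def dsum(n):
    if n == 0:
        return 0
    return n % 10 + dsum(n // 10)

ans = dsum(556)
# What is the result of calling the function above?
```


dsum(556)
= 6 + dsum(55)
= 6 + 5 + dsum(5)
= 6 + 5 + 5 + dsum(0)
= 6 + 5 + 5 + 0
= 16


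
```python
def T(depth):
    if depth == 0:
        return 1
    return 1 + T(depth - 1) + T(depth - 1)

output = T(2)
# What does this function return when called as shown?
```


T(2)
= 1 + T(1) + T(1)
= 1 + 2 * T(1)
T(k) = 2^(k+1) - 1
T(0) = 1
T(1) = 3
T(2) = 7
T(2) = 2^3 - 1 = 7


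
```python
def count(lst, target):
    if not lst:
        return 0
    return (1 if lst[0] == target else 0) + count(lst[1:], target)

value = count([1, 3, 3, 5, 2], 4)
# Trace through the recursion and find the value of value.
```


count([1, 3, 3, 5, 2], 4)
lst[0]=1 != 4: 0 + count([3, 3, 5, 2], 4)
lst[0]=3 != 4: 0 + count([3, 5, 2], 4)
lst[0]=3 != 4: 0 + count([5, 2], 4)
lst[0]=5 != 4: 0 + count([2], 4)
lst[0]=2 != 4: 0 + count([], 4)
= 0


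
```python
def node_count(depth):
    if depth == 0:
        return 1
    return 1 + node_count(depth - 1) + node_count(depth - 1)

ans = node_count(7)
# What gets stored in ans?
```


node_count(7)
= 1 + node_count(6) + node_count(6)
= 1 + 2 * node_count(6)
node_count(k) = 2^(k+1) - 1
node_count(0) = 1
node_count(1) = 3
node_count(2) = 7
node_count(3) = 15
node_count(4) = 31
node_count(7) = 2^8 - 1 = 255


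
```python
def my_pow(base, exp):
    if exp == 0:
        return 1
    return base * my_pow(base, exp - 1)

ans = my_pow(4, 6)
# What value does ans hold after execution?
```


my_pow(4, 6)
= 4 * my_pow(4, 5)
= 4 * 4 * my_pow(4, 4)
= 4 * 4 * 4 * my_pow(4, 3)
= 4 * 4 * 4 * 4 * my_pow(4, 2)
= 4 * 4 * 4 * 4 * 4 * my_pow(4, 1)
= 4 * 4 * 4 * 4 * 4 * 4 * my_pow(4, 0)
= 4 * 4 * 4 * 4 * 4 * 4 * 1
= 4096


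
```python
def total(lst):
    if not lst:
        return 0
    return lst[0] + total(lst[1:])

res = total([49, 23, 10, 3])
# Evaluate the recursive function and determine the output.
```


total([49, 23, 10, 3])
= 49 + total([23, 10, 3])
= 49 + 23 + total([10, 3])
= 49 + 23 + 10 + total([3])
= 49 + 23 + 10 + 3 + total([])
= 49 + 23 + 10 + 3 + 0
= 85


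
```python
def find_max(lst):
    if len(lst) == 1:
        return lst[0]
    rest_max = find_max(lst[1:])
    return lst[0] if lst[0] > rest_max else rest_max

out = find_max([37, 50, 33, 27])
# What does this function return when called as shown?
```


find_max([37, 50, 33, 27])
= compare 37 with find_max([50, 33, 27])
= compare 50 with find_max([33, 27])
= compare 33 with find_max([27])
Base: find_max([27]) = 27
compare 33 with 27: max = 33
compare 50 with 33: max = 50
compare 37 with 50: max = 50
= 50


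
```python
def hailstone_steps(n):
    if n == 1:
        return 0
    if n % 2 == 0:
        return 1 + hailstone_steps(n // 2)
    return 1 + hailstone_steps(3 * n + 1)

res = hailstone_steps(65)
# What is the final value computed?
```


hailstone_steps(65)
65 is odd -> 3*65+1 = 196 -> hailstone_steps(196)
196 is even -> hailstone_steps(98)
98 is even -> hailstone_steps(49)
49 is odd -> 3*49+1 = 148 -> hailstone_steps(148)
148 is even -> hailstone_steps(74)
74 is even -> hailstone_steps(37)
37 is odd -> 3*37+1 = 112 -> hailstone_steps(112)
112 is even -> hailstone_steps(56)
56 is even -> hailstone_steps(28)
28 is even -> hailstone_steps(14)
14 is even -> hailstone_steps(7)
7 is odd -> 3*7+1 = 22 -> hailstone_steps(22)
22 is even -> hailstone_steps(11)
11 is odd -> 3*11+1 = 34 -> hailstone_steps(34)
34 is even -> hailstone_steps(17)
17 is odd -> 3*17+1 = 52 -> hailstone_steps(52)
52 is even -> hailstone_steps(26)
26 is even -> hailstone_steps(13)
13 is odd -> 3*13+1 = 40 -> hailstone_steps(40)
40 is even -> hailstone_steps(20)
20 is even -> hailstone_steps(10)
10 is even -> hailstone_steps(5)
5 is odd -> 3*5+1 = 16 -> hailstone_steps(16)
16 is even -> hailstone_steps(8)
8 is even -> hailstone_steps(4)
4 is even -> hailstone_steps(2)
2 is even -> hailstone_steps(1)
Reached 1 after 27 steps
= 27


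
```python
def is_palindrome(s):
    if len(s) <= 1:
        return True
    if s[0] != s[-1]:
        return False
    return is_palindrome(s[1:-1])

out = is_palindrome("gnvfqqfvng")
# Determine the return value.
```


is_palindrome("gnvfqqfvng")
"gnvfqqfvng": s[0]='g' == s[-1]='g' -> is_palindrome("nvfqqfvn")
"nvfqqfvn": s[0]='n' == s[-1]='n' -> is_palindrome("vfqqfv")
"vfqqfv": s[0]='v' == s[-1]='v' -> is_palindrome("fqqf")
"fqqf": s[0]='f' == s[-1]='f' -> is_palindrome("qq")
"qq": s[0]='q' == s[-1]='q' -> is_palindrome("")
"": len <= 1 -> True
= True


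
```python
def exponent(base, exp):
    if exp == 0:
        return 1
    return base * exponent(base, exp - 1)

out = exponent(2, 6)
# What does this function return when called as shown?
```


exponent(2, 6)
= 2 * exponent(2, 5)
= 2 * 2 * exponent(2, 4)
= 2 * 2 * 2 * exponent(2, 3)
= 2 * 2 * 2 * 2 * exponent(2, 2)
= 2 * 2 * 2 * 2 * 2 * exponent(2, 1)
= 2 * 2 * 2 * 2 * 2 * 2 * exponent(2, 0)
= 2 * 2 * 2 * 2 * 2 * 2 * 1
= 64


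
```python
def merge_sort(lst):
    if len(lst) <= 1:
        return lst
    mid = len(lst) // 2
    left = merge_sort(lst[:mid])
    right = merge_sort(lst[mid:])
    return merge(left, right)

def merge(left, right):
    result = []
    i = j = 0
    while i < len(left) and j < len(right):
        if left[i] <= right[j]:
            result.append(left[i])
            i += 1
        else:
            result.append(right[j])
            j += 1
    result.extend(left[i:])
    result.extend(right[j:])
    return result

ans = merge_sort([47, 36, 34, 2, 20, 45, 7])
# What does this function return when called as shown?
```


merge_sort([47, 36, 34, 2, 20, 45, 7])
Split into [47, 36, 34] and [2, 20, 45, 7]
Left sorted: [34, 36, 47]
Right sorted: [2, 7, 20, 45]
Merge [34, 36, 47] and [2, 7, 20, 45]
= [2, 7, 20, 34, 36, 45, 47]


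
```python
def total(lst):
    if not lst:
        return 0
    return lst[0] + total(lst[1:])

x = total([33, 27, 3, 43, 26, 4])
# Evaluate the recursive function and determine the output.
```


total([33, 27, 3, 43, 26, 4])
= 33 + total([27, 3, 43, 26, 4])
= 33 + 27 + total([3, 43, 26, 4])
= 33 + 27 + 3 + total([43, 26, 4])
= 33 + 27 + 3 + 43 + total([26, 4])
= 33 + 27 + 3 + 43 + 26 + total([4])
= 33 + 27 + 3 + 43 + 26 + 4 + total([])
= 33 + 27 + 3 + 43 + 26 + 4 + 0
= 136
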